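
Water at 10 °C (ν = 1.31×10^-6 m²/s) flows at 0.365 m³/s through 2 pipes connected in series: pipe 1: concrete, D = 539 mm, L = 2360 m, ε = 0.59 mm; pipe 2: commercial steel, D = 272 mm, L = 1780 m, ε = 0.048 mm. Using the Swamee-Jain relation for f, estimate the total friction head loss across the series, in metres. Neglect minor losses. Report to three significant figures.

H ≈ 200 m

Pipe 1: V = 1.600 m/s, Re = 6.58×10^5, ε/D = 0.00109, f = 0.02061, h_1 = f(L/D)V²/2g = 11.77 m
Pipe 2: V = 6.282 m/s, Re = 1.30×10^6, ε/D = 1.76×10^-4, f = 0.01429, h_2 = f(L/D)V²/2g = 188.1 m
Series → Q common, losses add: H = Σh = 199.9 m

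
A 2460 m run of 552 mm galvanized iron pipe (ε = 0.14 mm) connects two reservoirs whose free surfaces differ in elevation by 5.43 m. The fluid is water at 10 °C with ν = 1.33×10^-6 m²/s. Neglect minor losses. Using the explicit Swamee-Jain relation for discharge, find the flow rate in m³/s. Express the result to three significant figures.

Q ≈ 0.294 m³/s

Swamee-Jain (Type II): Q = -0.965·√(gD⁵h_f/L)·ln[ε/(3.7D) + √(3.17ν²L/(gD³h_f))]
√(gD⁵h_f/L) = √(9.81·0.552⁵·5.43/2460) = 0.03331
ε/(3.7D) = 6.85×10^-5; √(3.17ν²L/(gD³h_f)) = 3.92×10^-5
Q = -0.965·0.03331·ln(1.078×10^-4) = 0.2937 m³/s
Check: V = 1.23 m/s, Re = 5.09×10^5, f = 0.01597, h_f = 5.46 m ≈ 5.43 m ✓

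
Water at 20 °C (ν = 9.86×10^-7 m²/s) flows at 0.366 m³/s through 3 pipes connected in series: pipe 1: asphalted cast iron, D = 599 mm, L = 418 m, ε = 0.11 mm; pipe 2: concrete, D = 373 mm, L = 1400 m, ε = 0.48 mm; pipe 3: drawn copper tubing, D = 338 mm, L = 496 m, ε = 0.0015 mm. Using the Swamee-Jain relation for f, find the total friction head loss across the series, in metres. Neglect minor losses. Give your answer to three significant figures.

H ≈ 60.2 m

Pipe 1: V = 1.299 m/s, Re = 7.89×10^5, ε/D = 1.84×10^-4, f = 0.01481, h_1 = f(L/D)V²/2g = 0.8886 m
Pipe 2: V = 3.349 m/s, Re = 1.27×10^6, ε/D = 0.00129, f = 0.02117, h_2 = f(L/D)V²/2g = 45.44 m
Pipe 3: V = 4.079 m/s, Re = 1.40×10^6, ε/D = 4.44×10^-6, f = 0.01112, h_3 = f(L/D)V²/2g = 13.83 m
Series → Q common, losses add: H = Σh = 60.16 m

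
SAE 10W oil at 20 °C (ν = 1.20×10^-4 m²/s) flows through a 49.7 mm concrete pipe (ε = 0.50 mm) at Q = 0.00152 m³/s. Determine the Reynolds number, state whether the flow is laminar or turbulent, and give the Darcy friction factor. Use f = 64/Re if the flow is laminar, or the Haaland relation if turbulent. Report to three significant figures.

Re ≈ 325; laminar; f = 64/Re ≈ 0.197

V = 4Q/(πD²) = 0.7835 m/s
Re = VD/ν = 0.7835·0.0497/1.20×10^-4 = 325
Re < 2300 → laminar → f = 64/Re = 0.1972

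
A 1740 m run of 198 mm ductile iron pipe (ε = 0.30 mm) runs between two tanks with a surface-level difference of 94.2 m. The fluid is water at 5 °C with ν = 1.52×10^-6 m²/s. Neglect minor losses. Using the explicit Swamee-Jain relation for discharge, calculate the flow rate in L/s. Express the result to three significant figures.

Swamee-Jain (Type II): Q = -0.965·√(gD⁵h_f/L)·ln[ε/(3.7D) + √(3.17ν²L/(gD³h_f))]
√(gD⁵h_f/L) = √(9.81·0.198⁵·94.2/1740) = 0.01271
ε/(3.7D) = 4.10×10^-4; √(3.17ν²L/(gD³h_f)) = 4.21×10^-5
Q = -0.965·0.01271·ln(4.516×10^-4) = 0.09450 m³/s
Check: V = 3.07 m/s, Re = 4.00×10^5, f = 0.02247, h_f = 94.8 m ≈ 94.2 m ✓

Q ≈ 94.5 L/s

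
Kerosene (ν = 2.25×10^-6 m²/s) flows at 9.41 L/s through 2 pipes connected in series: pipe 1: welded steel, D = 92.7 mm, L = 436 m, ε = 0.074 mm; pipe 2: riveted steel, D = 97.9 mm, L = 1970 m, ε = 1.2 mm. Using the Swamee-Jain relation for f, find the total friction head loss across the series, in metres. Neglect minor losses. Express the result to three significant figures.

Pipe 1: V = 1.394 m/s, Re = 5.74×10^4, ε/D = 7.98×10^-4, f = 0.02312, h_1 = f(L/D)V²/2g = 10.77 m
Pipe 2: V = 1.250 m/s, Re = 5.44×10^4, ε/D = 0.0123, f = 0.04198, h_2 = f(L/D)V²/2g = 67.27 m
Series → Q common, losses add: H = Σh = 78.05 m

H ≈ 78.0 m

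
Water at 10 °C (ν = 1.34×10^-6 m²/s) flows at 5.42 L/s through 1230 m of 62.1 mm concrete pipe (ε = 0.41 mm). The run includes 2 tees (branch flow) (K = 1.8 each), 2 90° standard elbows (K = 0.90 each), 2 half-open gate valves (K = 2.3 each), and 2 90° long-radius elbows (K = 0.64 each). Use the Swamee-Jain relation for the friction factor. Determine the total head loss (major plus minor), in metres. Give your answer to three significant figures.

H_L ≈ 113 m

V = 4Q/(πD²) = 1.789 m/s; V²/2g = 0.1632 m
Re = 8.29×10^4, ε/D = 0.00660 → f = 0.03432 (Swamee-Jain)
Major: h_f = f(L/D)·V²/2g = 0.03432·19807·0.1632 = 110.9 m
Minor: ΣK = 11.3; h_m = ΣK·V²/2g = 1.841 m
Total H_L = 110.9 + 1.841 = 112.8 m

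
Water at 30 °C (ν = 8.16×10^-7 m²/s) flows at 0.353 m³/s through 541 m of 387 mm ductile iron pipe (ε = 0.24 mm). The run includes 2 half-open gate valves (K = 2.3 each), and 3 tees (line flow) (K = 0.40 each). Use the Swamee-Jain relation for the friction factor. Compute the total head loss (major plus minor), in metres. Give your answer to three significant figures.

V = 4Q/(πD²) = 3.001 m/s; V²/2g = 0.4590 m
Re = 1.42×10^6, ε/D = 6.20×10^-4 → f = 0.01792 (Swamee-Jain)
Major: h_f = f(L/D)·V²/2g = 0.01792·1398·0.4590 = 11.50 m
Minor: ΣK = 5.80; h_m = ΣK·V²/2g = 2.662 m
Total H_L = 11.50 + 2.662 = 14.16 m

H_L ≈ 14.2 m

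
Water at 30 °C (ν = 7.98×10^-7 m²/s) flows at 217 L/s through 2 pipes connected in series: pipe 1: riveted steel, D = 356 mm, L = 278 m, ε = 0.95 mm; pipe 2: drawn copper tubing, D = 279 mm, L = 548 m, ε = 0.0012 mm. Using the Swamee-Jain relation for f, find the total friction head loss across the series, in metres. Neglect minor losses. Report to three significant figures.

Pipe 1: V = 2.180 m/s, Re = 9.73×10^5, ε/D = 0.00267, f = 0.02555, h_1 = f(L/D)V²/2g = 4.833 m
Pipe 2: V = 3.549 m/s, Re = 1.24×10^6, ε/D = 4.30×10^-6, f = 0.01132, h_2 = f(L/D)V²/2g = 14.28 m
Series → Q common, losses add: H = Σh = 19.11 m

H ≈ 19.1 m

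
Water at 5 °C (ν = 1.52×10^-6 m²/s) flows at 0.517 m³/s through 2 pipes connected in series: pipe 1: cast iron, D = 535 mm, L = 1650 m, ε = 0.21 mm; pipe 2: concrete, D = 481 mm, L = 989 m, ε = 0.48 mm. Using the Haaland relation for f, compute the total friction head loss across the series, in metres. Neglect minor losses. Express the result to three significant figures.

Pipe 1: V = 2.300 m/s, Re = 8.09×10^5, ε/D = 3.93×10^-4, f = 0.01650, h_1 = f(L/D)V²/2g = 13.72 m
Pipe 2: V = 2.845 m/s, Re = 9.00×10^5, ε/D = 9.98×10^-4, f = 0.01996, h_2 = f(L/D)V²/2g = 16.93 m
Series → Q common, losses add: H = Σh = 30.65 m

H ≈ 30.7 m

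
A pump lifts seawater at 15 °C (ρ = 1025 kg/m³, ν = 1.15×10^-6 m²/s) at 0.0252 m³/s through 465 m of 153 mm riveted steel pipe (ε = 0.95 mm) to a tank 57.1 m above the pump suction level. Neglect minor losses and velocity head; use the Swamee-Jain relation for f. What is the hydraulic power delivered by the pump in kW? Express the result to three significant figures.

P_hyd ≈ 16.9 kW

V = 4Q/(πD²) = 1.371 m/s; Re = 1.82×10^5; ε/D = 0.00621; f = 0.03309
h_f = f(L/D)V²/2g = 9.630 m
Total head H = z + h_f = 57.1 + 9.630 = 66.73 m
P_hyd = ρgQH = 1025·9.81·0.0252·66.73 = 16.91 kW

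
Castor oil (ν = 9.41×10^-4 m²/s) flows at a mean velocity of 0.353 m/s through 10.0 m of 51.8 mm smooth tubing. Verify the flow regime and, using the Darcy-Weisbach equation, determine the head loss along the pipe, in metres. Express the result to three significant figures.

h_f ≈ 4.04 m

Re = VD/ν = 0.353·0.05180/9.41×10^-4 = 19.4 → laminar (Re < 2300)
f = 64/Re = 3.294
h_f = f(L/D)V²/(2g) = 3.294·(10.0/0.05180)·0.353²/(2·9.81) = 4.038 m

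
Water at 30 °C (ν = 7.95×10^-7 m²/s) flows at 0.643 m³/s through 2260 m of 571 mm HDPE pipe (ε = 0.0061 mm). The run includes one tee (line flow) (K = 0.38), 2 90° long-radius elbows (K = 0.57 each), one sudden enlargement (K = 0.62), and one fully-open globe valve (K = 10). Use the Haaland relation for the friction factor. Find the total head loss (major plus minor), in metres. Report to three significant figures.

V = 4Q/(πD²) = 2.511 m/s; V²/2g = 0.3214 m
Re = 1.80×10^6, ε/D = 1.07×10^-5 → f = 0.01081 (Haaland)
Major: h_f = f(L/D)·V²/2g = 0.01081·3958·0.3214 = 13.75 m
Minor: ΣK = 12.1; h_m = ΣK·V²/2g = 3.901 m
Total H_L = 13.75 + 3.901 = 17.65 m

H_L ≈ 17.7 m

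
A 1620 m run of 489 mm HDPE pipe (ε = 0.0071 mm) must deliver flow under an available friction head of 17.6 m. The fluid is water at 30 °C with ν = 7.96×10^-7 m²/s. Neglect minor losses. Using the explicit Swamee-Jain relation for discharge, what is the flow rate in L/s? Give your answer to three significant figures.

Q ≈ 580 L/s

Swamee-Jain (Type II): Q = -0.965·√(gD⁵h_f/L)·ln[ε/(3.7D) + √(3.17ν²L/(gD³h_f))]
√(gD⁵h_f/L) = √(9.81·0.489⁵·17.6/1620) = 0.05459
ε/(3.7D) = 3.92×10^-6; √(3.17ν²L/(gD³h_f)) = 1.27×10^-5
Q = -0.965·0.05459·ln(1.662×10^-5) = 0.5797 m³/s
Check: V = 3.09 m/s, Re = 1.90×10^6, f = 0.01096, h_f = 17.6 m ≈ 17.6 m ✓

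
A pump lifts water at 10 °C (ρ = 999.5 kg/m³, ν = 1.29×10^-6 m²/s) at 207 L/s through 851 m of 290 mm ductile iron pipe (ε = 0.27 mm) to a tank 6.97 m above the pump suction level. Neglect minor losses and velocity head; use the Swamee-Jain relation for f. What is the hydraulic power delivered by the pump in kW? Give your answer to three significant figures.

V = 4Q/(πD²) = 3.134 m/s; Re = 7.05×10^5; ε/D = 9.31×10^-4; f = 0.01986
h_f = f(L/D)V²/2g = 29.17 m
Total head H = z + h_f = 6.97 + 29.17 = 36.14 m
P_hyd = ρgQH = 999.5·9.81·0.207·36.14 = 73.35 kW

P_hyd ≈ 73.3 kW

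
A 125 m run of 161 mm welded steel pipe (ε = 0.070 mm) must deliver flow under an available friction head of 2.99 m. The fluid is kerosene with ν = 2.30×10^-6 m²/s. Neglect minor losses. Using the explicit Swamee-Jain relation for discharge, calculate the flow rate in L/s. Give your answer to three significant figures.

Q ≈ 40.4 L/s

Swamee-Jain (Type II): Q = -0.965·√(gD⁵h_f/L)·ln[ε/(3.7D) + √(3.17ν²L/(gD³h_f))]
√(gD⁵h_f/L) = √(9.81·0.161⁵·2.99/125) = 0.005038
ε/(3.7D) = 1.18×10^-4; √(3.17ν²L/(gD³h_f)) = 1.31×10^-4
Q = -0.965·0.005038·ln(2.484×10^-4) = 0.04036 m³/s
Check: V = 1.98 m/s, Re = 1.39×10^5, f = 0.01932, h_f = 3.00 m ≈ 2.99 m ✓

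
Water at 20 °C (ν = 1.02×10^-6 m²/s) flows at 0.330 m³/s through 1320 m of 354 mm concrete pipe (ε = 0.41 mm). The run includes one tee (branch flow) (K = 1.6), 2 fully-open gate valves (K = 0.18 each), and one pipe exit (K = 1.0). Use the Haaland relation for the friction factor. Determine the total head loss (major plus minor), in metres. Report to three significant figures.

H_L ≈ 45.7 m

V = 4Q/(πD²) = 3.353 m/s; V²/2g = 0.5730 m
Re = 1.16×10^6, ε/D = 0.00116 → f = 0.02060 (Haaland)
Major: h_f = f(L/D)·V²/2g = 0.02060·3729·0.5730 = 44.02 m
Minor: ΣK = 2.96; h_m = ΣK·V²/2g = 1.696 m
Total H_L = 44.02 + 1.696 = 45.72 m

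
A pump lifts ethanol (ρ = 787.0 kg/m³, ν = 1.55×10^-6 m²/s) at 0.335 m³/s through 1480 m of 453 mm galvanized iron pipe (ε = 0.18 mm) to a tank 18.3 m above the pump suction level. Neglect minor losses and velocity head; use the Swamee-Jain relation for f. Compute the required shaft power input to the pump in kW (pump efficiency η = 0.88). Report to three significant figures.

P_shaft ≈ 89.6 kW

V = 4Q/(πD²) = 2.079 m/s; Re = 6.07×10^5; ε/D = 3.97×10^-4; f = 0.01692
h_f = f(L/D)V²/2g = 12.17 m
Total head H = z + h_f = 18.3 + 12.17 = 30.47 m
P_hyd = ρgQH = 787.0·9.81·0.335·30.47 = 78.81 kW
P_shaft = P_hyd/η = 78.81/0.88 = 89.56 kW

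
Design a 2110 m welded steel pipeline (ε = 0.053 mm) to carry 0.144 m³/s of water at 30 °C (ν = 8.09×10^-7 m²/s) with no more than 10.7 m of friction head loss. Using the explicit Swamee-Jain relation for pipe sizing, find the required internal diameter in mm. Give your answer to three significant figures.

D ≈ 350 mm

Swamee-Jain (Type III): D = 0.66·[ε^1.25·(LQ²/(gh_f))^4.75 + ν·Q^9.4·(L/(gh_f))^5.2]^0.04
LQ²/(gh_f) = 0.4168; L/(gh_f) = 20.10
Term 1 = ε^1.25·(…)^4.75 = 7.08×10^-8; Term 2 = ν·Q^9.4·(…)^5.2 = 5.93×10^-8
D = 0.66·(7.08×10^-8 + 5.93×10^-8)^0.04 = 0.3500 m = 350 mm
Check: V = 1.50 m/s, Re = 6.47×10^5, f = 0.01468, h_f = 10.1 m ≈ 10.7 m ✓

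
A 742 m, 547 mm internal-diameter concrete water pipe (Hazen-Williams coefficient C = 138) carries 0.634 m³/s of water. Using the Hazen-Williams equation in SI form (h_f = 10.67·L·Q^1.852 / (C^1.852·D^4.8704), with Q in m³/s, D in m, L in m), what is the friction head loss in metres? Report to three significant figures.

h_f = 10.67·742·0.634^1.852 / (138^1.852·0.547^4.8704) = 7.000 m

h_f ≈ 7.00 m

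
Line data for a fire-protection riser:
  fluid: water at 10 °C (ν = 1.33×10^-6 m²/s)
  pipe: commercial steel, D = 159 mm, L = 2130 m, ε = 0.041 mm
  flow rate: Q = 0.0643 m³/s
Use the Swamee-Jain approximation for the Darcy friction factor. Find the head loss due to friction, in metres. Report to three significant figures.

h_f ≈ 117 m

V = 4Q/(πD²) = 4·0.0643/(π·0.159²) = 3.238 m/s
Re = VD/ν = 3.238·0.159/1.33×10^-6 = 3.87×10^5 → turbulent
ε/D = 0.041/159 = 2.58×10^-4
Swamee-Jain: f = 0.01636
h_f = f(L/D)V²/(2g) = 0.01636·(2130/0.159)·3.238²/(2·9.81) = 117.2 m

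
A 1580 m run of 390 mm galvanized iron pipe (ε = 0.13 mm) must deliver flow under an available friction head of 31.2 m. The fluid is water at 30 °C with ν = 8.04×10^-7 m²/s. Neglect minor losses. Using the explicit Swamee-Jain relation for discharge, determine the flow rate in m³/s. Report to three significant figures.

Q ≈ 0.370 m³/s

Swamee-Jain (Type II): Q = -0.965·√(gD⁵h_f/L)·ln[ε/(3.7D) + √(3.17ν²L/(gD³h_f))]
√(gD⁵h_f/L) = √(9.81·0.390⁵·31.2/1580) = 0.04181
ε/(3.7D) = 9.01×10^-5; √(3.17ν²L/(gD³h_f)) = 1.34×10^-5
Q = -0.965·0.04181·ln(1.034×10^-4) = 0.3702 m³/s
Check: V = 3.10 m/s, Re = 1.50×10^6, f = 0.01582, h_f = 31.4 m ≈ 31.2 m ✓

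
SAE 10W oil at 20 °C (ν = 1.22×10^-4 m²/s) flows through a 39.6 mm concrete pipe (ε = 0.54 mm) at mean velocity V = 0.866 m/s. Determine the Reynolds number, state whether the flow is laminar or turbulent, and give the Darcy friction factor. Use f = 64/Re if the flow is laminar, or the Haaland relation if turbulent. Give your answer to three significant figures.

Re ≈ 281; laminar; f = 64/Re ≈ 0.228

Re = VD/ν = 0.8660·0.0396/1.22×10^-4 = 281
Re < 2300 → laminar → f = 64/Re = 0.2277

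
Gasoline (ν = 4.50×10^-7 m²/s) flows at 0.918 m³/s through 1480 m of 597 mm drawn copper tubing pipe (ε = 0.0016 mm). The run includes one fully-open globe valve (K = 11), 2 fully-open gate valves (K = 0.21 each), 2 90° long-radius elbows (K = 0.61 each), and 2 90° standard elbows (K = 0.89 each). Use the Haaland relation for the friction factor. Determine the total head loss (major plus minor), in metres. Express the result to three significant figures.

H_L ≈ 20.5 m

V = 4Q/(πD²) = 3.279 m/s; V²/2g = 0.5482 m
Re = 4.35×10^6, ε/D = 2.68×10^-6 → f = 0.009304 (Haaland)
Major: h_f = f(L/D)·V²/2g = 0.009304·2479·0.5482 = 12.64 m
Minor: ΣK = 14.4; h_m = ΣK·V²/2g = 7.905 m
Total H_L = 12.64 + 7.905 = 20.55 m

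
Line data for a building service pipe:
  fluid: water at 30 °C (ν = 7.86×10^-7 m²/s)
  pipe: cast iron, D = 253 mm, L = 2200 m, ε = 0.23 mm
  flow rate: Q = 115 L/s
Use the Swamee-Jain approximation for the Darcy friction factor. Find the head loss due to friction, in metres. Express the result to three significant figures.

V = 4Q/(πD²) = 4·0.115/(π·0.253²) = 2.288 m/s
Re = VD/ν = 2.288·0.253/7.86×10^-7 = 7.36×10^5 → turbulent
ε/D = 0.23/253 = 9.09×10^-4
Swamee-Jain: f = 0.01973
h_f = f(L/D)V²/(2g) = 0.01973·(2200/0.253)·2.288²/(2·9.81) = 45.76 m

h_f ≈ 45.8 m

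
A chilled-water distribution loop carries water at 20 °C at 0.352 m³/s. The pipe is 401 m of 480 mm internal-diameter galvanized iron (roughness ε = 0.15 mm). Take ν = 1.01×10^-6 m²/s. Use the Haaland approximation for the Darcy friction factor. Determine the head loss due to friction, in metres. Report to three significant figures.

V = 4Q/(πD²) = 4·0.352/(π·0.480²) = 1.945 m/s
Re = VD/ν = 1.945·0.480/1.01×10^-6 = 9.24×10^5 → turbulent
ε/D = 0.15/480 = 3.13×10^-4
Haaland: f = 0.01576
h_f = f(L/D)V²/(2g) = 0.01576·(401/0.480)·1.945²/(2·9.81) = 2.539 m

h_f ≈ 2.54 m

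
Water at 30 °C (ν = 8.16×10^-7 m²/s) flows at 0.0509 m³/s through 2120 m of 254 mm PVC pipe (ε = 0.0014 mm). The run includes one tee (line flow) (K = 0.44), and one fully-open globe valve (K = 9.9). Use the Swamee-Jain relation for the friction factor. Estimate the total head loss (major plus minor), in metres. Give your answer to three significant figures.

H_L ≈ 6.68 m

V = 4Q/(πD²) = 1.005 m/s; V²/2g = 0.05143 m
Re = 3.13×10^5, ε/D = 5.51×10^-6 → f = 0.01433 (Swamee-Jain)
Major: h_f = f(L/D)·V²/2g = 0.01433·8346·0.05143 = 6.151 m
Minor: ΣK = 10.3; h_m = ΣK·V²/2g = 0.5318 m
Total H_L = 6.151 + 0.5318 = 6.683 m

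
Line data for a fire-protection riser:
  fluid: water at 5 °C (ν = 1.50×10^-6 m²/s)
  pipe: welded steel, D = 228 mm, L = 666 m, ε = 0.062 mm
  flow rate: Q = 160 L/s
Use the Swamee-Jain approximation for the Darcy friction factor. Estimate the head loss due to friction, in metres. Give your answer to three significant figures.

V = 4Q/(πD²) = 4·0.160/(π·0.228²) = 3.919 m/s
Re = VD/ν = 3.919·0.228/1.50×10^-6 = 5.96×10^5 → turbulent
ε/D = 0.062/228 = 2.72×10^-4
Swamee-Jain: f = 0.01595
h_f = f(L/D)V²/(2g) = 0.01595·(666/0.228)·3.919²/(2·9.81) = 36.47 m

h_f ≈ 36.5 m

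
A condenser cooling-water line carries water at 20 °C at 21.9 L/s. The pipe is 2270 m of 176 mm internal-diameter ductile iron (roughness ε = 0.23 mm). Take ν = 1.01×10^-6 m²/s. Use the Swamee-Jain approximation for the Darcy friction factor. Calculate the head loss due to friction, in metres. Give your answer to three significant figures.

V = 4Q/(πD²) = 4·0.0219/(π·0.176²) = 0.9002 m/s
Re = VD/ν = 0.9002·0.176/1.01×10^-6 = 1.57×10^5 → turbulent
ε/D = 0.23/176 = 0.00131
Swamee-Jain: f = 0.02263
h_f = f(L/D)V²/(2g) = 0.02263·(2270/0.176)·0.9002²/(2·9.81) = 12.05 m

h_f ≈ 12.1 m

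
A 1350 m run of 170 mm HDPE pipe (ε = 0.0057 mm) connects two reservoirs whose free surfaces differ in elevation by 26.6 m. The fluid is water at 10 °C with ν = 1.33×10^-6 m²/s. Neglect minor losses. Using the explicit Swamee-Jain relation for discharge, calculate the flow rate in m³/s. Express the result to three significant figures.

Q ≈ 0.0473 m³/s

Swamee-Jain (Type II): Q = -0.965·√(gD⁵h_f/L)·ln[ε/(3.7D) + √(3.17ν²L/(gD³h_f))]
√(gD⁵h_f/L) = √(9.81·0.170⁵·26.6/1350) = 0.005239
ε/(3.7D) = 9.06×10^-6; √(3.17ν²L/(gD³h_f)) = 7.68×10^-5
Q = -0.965·0.005239·ln(8.590×10^-5) = 0.04733 m³/s
Check: V = 2.09 m/s, Re = 2.67×10^5, f = 0.01506, h_f = 26.5 m ≈ 26.6 m ✓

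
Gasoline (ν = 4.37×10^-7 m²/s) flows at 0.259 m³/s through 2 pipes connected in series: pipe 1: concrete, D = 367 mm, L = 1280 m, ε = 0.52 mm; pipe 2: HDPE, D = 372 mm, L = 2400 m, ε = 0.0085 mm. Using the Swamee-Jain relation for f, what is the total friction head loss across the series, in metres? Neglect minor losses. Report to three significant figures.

Pipe 1: V = 2.448 m/s, Re = 2.06×10^6, ε/D = 0.00142, f = 0.02158, h_1 = f(L/D)V²/2g = 23.00 m
Pipe 2: V = 2.383 m/s, Re = 2.03×10^6, ε/D = 2.28×10^-5, f = 0.01113, h_2 = f(L/D)V²/2g = 20.79 m
Series → Q common, losses add: H = Σh = 43.79 m

H ≈ 43.8 m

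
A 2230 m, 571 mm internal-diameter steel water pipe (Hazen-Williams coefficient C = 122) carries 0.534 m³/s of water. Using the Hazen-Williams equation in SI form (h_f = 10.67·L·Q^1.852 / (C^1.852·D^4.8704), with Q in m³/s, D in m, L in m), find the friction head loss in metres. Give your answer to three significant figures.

h_f = 10.67·2230·0.534^1.852 / (122^1.852·0.571^4.8704) = 15.60 m

h_f ≈ 15.6 m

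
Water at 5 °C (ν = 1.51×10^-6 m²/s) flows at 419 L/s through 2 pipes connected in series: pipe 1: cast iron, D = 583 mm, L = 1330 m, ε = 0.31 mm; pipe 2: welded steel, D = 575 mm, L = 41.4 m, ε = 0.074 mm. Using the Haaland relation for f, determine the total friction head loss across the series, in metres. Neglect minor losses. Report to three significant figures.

H ≈ 5.19 m

Pipe 1: V = 1.570 m/s, Re = 6.06×10^5, ε/D = 5.32×10^-4, f = 0.01764, h_1 = f(L/D)V²/2g = 5.054 m
Pipe 2: V = 1.614 m/s, Re = 6.14×10^5, ε/D = 1.29×10^-4, f = 0.01428, h_2 = f(L/D)V²/2g = 0.1365 m
Series → Q common, losses add: H = Σh = 5.191 m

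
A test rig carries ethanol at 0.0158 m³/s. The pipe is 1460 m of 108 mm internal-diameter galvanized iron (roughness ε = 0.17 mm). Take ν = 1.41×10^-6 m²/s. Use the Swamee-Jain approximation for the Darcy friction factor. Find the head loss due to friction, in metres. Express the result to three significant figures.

h_f ≈ 48.6 m

V = 4Q/(πD²) = 4·0.0158/(π·0.108²) = 1.725 m/s
Re = VD/ν = 1.725·0.108/1.41×10^-6 = 1.32×10^5 → turbulent
ε/D = 0.17/108 = 0.00157
Swamee-Jain: f = 0.02372
h_f = f(L/D)V²/(2g) = 0.02372·(1460/0.108)·1.725²/(2·9.81) = 48.61 m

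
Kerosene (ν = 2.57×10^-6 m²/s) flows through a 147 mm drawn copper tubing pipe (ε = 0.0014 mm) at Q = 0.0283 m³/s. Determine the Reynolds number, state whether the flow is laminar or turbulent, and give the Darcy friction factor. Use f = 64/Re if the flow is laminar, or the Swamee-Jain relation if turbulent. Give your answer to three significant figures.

V = 4Q/(πD²) = 1.667 m/s
Re = VD/ν = 1.667·0.147/2.57×10^-6 = 9.54×10^4
Re > 4000 → turbulent; ε/D = 9.52×10^-6
Swamee-Jain: f = 0.01810

Re ≈ 9.54×10^4; turbulent; f ≈ 0.0181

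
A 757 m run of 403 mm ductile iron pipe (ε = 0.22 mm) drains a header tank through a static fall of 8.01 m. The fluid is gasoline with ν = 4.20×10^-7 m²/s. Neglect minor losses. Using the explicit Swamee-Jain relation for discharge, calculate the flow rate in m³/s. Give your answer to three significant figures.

Q ≈ 0.281 m³/s

Swamee-Jain (Type II): Q = -0.965·√(gD⁵h_f/L)·ln[ε/(3.7D) + √(3.17ν²L/(gD³h_f))]
√(gD⁵h_f/L) = √(9.81·0.403⁵·8.01/757) = 0.03322
ε/(3.7D) = 1.48×10^-4; √(3.17ν²L/(gD³h_f)) = 9.07×10^-6
Q = -0.965·0.03322·ln(1.566×10^-4) = 0.2809 m³/s
Check: V = 2.20 m/s, Re = 2.11×10^6, f = 0.01733, h_f = 8.04 m ≈ 8.01 m ✓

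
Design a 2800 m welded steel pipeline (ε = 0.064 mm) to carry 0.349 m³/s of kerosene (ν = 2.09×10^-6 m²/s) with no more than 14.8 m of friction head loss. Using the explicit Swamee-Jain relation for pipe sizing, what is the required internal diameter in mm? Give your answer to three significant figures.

D ≈ 497 mm

Swamee-Jain (Type III): D = 0.66·[ε^1.25·(LQ²/(gh_f))^4.75 + ν·Q^9.4·(L/(gh_f))^5.2]^0.04
LQ²/(gh_f) = 2.349; L/(gh_f) = 19.29
Term 1 = ε^1.25·(…)^4.75 = 3.31×10^-4; Term 2 = ν·Q^9.4·(…)^5.2 = 5.08×10^-4
D = 0.66·(3.31×10^-4 + 5.08×10^-4)^0.04 = 0.4972 m = 497 mm
Check: V = 1.80 m/s, Re = 4.28×10^5, f = 0.01505, h_f = 14.0 m ≈ 14.8 m ✓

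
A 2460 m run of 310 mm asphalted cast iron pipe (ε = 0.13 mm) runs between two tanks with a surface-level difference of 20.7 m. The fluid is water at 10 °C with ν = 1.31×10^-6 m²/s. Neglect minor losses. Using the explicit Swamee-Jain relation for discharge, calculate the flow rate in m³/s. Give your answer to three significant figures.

Q ≈ 0.130 m³/s

Swamee-Jain (Type II): Q = -0.965·√(gD⁵h_f/L)·ln[ε/(3.7D) + √(3.17ν²L/(gD³h_f))]
√(gD⁵h_f/L) = √(9.81·0.310⁵·20.7/2460) = 0.01537
ε/(3.7D) = 1.13×10^-4; √(3.17ν²L/(gD³h_f)) = 4.70×10^-5
Q = -0.965·0.01537·ln(1.604×10^-4) = 0.1296 m³/s
Check: V = 1.72 m/s, Re = 4.06×10^5, f = 0.01747, h_f = 20.8 m ≈ 20.7 m ✓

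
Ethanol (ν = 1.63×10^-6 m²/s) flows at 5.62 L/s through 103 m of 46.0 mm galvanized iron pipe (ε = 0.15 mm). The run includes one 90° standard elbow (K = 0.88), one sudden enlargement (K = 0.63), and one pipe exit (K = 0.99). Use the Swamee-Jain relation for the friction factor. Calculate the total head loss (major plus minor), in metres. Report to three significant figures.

V = 4Q/(πD²) = 3.382 m/s; V²/2g = 0.5829 m
Re = 9.54×10^4, ε/D = 0.00326 → f = 0.02833 (Swamee-Jain)
Major: h_f = f(L/D)·V²/2g = 0.02833·2239·0.5829 = 36.98 m
Minor: ΣK = 2.50; h_m = ΣK·V²/2g = 1.457 m
Total H_L = 36.98 + 1.457 = 38.44 m

H_L ≈ 38.4 m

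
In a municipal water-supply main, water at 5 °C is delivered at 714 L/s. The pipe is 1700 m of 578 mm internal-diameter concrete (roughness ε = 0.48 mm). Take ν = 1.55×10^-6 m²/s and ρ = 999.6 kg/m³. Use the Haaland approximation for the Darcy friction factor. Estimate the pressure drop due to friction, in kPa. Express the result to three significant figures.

Δp ≈ 208 kPa

V = 4Q/(πD²) = 4·0.714/(π·0.578²) = 2.721 m/s
Re = VD/ν = 2.721·0.578/1.55×10^-6 = 1.01×10^6 → turbulent
ε/D = 0.48/578 = 8.30×10^-4
Haaland: f = 0.01911
h_f = f(L/D)V²/(2g) = 0.01911·(1700/0.578)·2.721²/(2·9.81) = 21.22 m
Δp = ρg·h_f = 999.6·9.81·21.22 = 208.1 kPa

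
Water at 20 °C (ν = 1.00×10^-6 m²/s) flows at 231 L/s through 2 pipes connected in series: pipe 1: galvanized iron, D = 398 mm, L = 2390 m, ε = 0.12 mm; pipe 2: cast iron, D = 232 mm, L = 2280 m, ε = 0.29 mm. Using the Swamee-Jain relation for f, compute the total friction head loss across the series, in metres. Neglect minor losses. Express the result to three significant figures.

Pipe 1: V = 1.857 m/s, Re = 7.39×10^5, ε/D = 3.02×10^-4, f = 0.01600, h_1 = f(L/D)V²/2g = 16.88 m
Pipe 2: V = 5.464 m/s, Re = 1.27×10^6, ε/D = 0.00125, f = 0.02103, h_2 = f(L/D)V²/2g = 314.5 m
Series → Q common, losses add: H = Σh = 331.4 m

H ≈ 331 m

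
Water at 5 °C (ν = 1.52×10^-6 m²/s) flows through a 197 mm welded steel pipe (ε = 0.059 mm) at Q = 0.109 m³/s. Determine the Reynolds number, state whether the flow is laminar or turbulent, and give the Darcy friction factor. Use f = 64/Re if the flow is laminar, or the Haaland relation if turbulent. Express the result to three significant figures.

Re ≈ 4.63×10^5; turbulent; f ≈ 0.0162

V = 4Q/(πD²) = 3.576 m/s
Re = VD/ν = 3.576·0.197/1.52×10^-6 = 4.63×10^5
Re > 4000 → turbulent; ε/D = 2.99×10^-4
Haaland: f = 0.01623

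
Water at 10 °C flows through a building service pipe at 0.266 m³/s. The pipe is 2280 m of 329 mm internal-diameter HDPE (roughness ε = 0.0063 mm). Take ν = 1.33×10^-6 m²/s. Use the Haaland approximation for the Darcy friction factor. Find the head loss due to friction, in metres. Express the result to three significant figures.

V = 4Q/(πD²) = 4·0.266/(π·0.329²) = 3.129 m/s
Re = VD/ν = 3.129·0.329/1.33×10^-6 = 7.74×10^5 → turbulent
ε/D = 0.0063/329 = 1.91×10^-5
Haaland: f = 0.01240
h_f = f(L/D)V²/(2g) = 0.01240·(2280/0.329)·3.129²/(2·9.81) = 42.89 m

h_f ≈ 42.9 m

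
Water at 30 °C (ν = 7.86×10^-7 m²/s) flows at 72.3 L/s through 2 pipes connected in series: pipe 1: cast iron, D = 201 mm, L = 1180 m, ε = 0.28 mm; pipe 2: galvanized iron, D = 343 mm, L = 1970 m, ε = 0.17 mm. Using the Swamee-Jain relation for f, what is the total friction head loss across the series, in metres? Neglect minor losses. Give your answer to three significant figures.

Pipe 1: V = 2.279 m/s, Re = 5.83×10^5, ε/D = 0.00139, f = 0.02184, h_1 = f(L/D)V²/2g = 33.93 m
Pipe 2: V = 0.7825 m/s, Re = 3.41×10^5, ε/D = 4.96×10^-4, f = 0.01814, h_2 = f(L/D)V²/2g = 3.252 m
Series → Q common, losses add: H = Σh = 37.18 m

H ≈ 37.2 m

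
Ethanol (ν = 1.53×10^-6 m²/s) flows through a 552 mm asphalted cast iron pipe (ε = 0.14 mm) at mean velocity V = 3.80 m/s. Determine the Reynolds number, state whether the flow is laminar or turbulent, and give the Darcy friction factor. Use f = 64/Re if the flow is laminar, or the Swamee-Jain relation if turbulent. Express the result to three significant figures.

Re = VD/ν = 3.800·0.552/1.53×10^-6 = 1.37×10^6
Re > 4000 → turbulent; ε/D = 2.54×10^-4
Swamee-Jain: f = 0.01512

Re ≈ 1.37×10^6; turbulent; f ≈ 0.0151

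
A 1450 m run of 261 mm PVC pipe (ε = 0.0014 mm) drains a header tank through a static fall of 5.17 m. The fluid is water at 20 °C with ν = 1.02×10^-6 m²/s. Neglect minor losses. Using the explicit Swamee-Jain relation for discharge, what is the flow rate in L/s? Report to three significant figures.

Q ≈ 59.7 L/s

Swamee-Jain (Type II): Q = -0.965·√(gD⁵h_f/L)·ln[ε/(3.7D) + √(3.17ν²L/(gD³h_f))]
√(gD⁵h_f/L) = √(9.81·0.261⁵·5.17/1450) = 0.006509
ε/(3.7D) = 1.45×10^-6; √(3.17ν²L/(gD³h_f)) = 7.28×10^-5
Q = -0.965·0.006509·ln(7.427×10^-5) = 0.05972 m³/s
Check: V = 1.12 m/s, Re = 2.86×10^5, f = 0.01457, h_f = 5.14 m ≈ 5.17 m ✓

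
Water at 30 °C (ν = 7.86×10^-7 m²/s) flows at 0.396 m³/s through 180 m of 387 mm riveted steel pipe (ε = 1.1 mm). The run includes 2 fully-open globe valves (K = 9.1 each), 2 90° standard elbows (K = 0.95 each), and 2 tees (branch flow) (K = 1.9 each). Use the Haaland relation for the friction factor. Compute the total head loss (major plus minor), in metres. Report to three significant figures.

V = 4Q/(πD²) = 3.367 m/s; V²/2g = 0.5777 m
Re = 1.66×10^6, ε/D = 0.00284 → f = 0.02590 (Haaland)
Major: h_f = f(L/D)·V²/2g = 0.02590·465.1·0.5777 = 6.959 m
Minor: ΣK = 23.9; h_m = ΣK·V²/2g = 13.81 m
Total H_L = 6.959 + 13.81 = 20.76 m

H_L ≈ 20.8 m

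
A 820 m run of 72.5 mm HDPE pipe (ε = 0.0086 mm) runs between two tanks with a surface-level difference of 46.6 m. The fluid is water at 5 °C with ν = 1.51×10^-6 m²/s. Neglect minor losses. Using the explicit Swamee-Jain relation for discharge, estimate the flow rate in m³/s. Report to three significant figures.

Q ≈ 0.00860 m³/s

Swamee-Jain (Type II): Q = -0.965·√(gD⁵h_f/L)·ln[ε/(3.7D) + √(3.17ν²L/(gD³h_f))]
√(gD⁵h_f/L) = √(9.81·0.0725⁵·46.6/820) = 0.001057
ε/(3.7D) = 3.21×10^-5; √(3.17ν²L/(gD³h_f)) = 1.84×10^-4
Q = -0.965·0.001057·ln(2.165×10^-4) = 0.008605 m³/s
Check: V = 2.08 m/s, Re = 1.00×10^5, f = 0.01855, h_f = 46.5 m ≈ 46.6 m ✓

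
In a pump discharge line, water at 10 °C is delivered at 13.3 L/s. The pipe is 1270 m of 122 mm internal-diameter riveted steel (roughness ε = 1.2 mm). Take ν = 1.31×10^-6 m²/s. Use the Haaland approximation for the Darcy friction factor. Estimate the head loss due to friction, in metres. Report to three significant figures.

h_f ≈ 26.3 m

V = 4Q/(πD²) = 4·0.0133/(π·0.122²) = 1.138 m/s
Re = VD/ν = 1.138·0.122/1.31×10^-6 = 1.06×10^5 → turbulent
ε/D = 1.2/122 = 0.00984
Haaland: f = 0.03830
h_f = f(L/D)V²/(2g) = 0.03830·(1270/0.122)·1.138²/(2·9.81) = 26.31 m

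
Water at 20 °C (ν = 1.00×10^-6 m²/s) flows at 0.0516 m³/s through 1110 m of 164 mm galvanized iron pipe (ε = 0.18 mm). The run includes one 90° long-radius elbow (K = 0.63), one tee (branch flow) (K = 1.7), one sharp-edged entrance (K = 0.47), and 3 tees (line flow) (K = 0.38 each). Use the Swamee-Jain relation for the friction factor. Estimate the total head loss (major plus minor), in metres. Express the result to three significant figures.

V = 4Q/(πD²) = 2.443 m/s; V²/2g = 0.3041 m
Re = 4.01×10^5, ε/D = 0.00110 → f = 0.02091 (Swamee-Jain)
Major: h_f = f(L/D)·V²/2g = 0.02091·6768·0.3041 = 43.05 m
Minor: ΣK = 3.94; h_m = ΣK·V²/2g = 1.198 m
Total H_L = 43.05 + 1.198 = 44.24 m

H_L ≈ 44.2 m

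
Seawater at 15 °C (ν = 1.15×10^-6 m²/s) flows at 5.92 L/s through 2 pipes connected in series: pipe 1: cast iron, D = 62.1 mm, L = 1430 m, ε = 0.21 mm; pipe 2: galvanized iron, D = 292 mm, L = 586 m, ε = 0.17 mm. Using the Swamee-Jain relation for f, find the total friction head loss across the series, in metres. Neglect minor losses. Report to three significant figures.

H ≈ 128 m

Pipe 1: V = 1.955 m/s, Re = 1.06×10^5, ε/D = 0.00338, f = 0.02846, h_1 = f(L/D)V²/2g = 127.6 m
Pipe 2: V = 0.08840 m/s, Re = 2.24×10^4, ε/D = 5.82×10^-4, f = 0.02655, h_2 = f(L/D)V²/2g = 0.02122 m
Series → Q common, losses add: H = Σh = 127.6 m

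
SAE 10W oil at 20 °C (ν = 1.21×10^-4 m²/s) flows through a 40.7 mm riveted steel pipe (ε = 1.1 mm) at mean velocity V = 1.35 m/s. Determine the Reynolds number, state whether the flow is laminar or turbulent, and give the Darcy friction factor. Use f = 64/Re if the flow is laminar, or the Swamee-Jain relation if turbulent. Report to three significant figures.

Re ≈ 454; laminar; f = 64/Re ≈ 0.141

Re = VD/ν = 1.350·0.0407/1.21×10^-4 = 454
Re < 2300 → laminar → f = 64/Re = 0.1409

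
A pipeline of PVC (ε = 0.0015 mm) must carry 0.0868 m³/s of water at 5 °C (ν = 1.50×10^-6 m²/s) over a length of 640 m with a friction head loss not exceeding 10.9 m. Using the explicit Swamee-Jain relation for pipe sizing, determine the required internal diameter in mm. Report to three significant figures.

Swamee-Jain (Type III): D = 0.66·[ε^1.25·(LQ²/(gh_f))^4.75 + ν·Q^9.4·(L/(gh_f))^5.2]^0.04
LQ²/(gh_f) = 0.04509; L/(gh_f) = 5.985
Term 1 = ε^1.25·(…)^4.75 = 2.12×10^-14; Term 2 = ν·Q^9.4·(…)^5.2 = 1.73×10^-12
D = 0.66·(2.12×10^-14 + 1.73×10^-12)^0.04 = 0.2235 m = 224 mm
Check: V = 2.21 m/s, Re = 3.30×10^5, f = 0.01421, h_f = 10.1 m ≈ 10.9 m ✓

D ≈ 224 mm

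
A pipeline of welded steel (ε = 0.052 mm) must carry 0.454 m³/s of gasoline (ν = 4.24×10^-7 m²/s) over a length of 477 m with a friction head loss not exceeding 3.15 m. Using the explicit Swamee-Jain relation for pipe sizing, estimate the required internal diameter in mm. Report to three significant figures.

Swamee-Jain (Type III): D = 0.66·[ε^1.25·(LQ²/(gh_f))^4.75 + ν·Q^9.4·(L/(gh_f))^5.2]^0.04
LQ²/(gh_f) = 3.182; L/(gh_f) = 15.44
Term 1 = ε^1.25·(…)^4.75 = 0.00108; Term 2 = ν·Q^9.4·(…)^5.2 = 3.84×10^-4
D = 0.66·(0.00108 + 3.84×10^-4)^0.04 = 0.5083 m = 508 mm
Check: V = 2.24 m/s, Re = 2.68×10^6, f = 0.01273, h_f = 3.05 m ≈ 3.15 m ✓

D ≈ 508 mm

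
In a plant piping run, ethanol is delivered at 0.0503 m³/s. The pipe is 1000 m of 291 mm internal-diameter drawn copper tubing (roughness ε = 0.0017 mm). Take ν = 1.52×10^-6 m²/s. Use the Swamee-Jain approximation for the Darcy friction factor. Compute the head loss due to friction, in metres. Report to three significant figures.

V = 4Q/(πD²) = 4·0.0503/(π·0.291²) = 0.7563 m/s
Re = VD/ν = 0.7563·0.291/1.52×10^-6 = 1.45×10^5 → turbulent
ε/D = 0.0017/291 = 5.84×10^-6
Swamee-Jain: f = 0.01660
h_f = f(L/D)V²/(2g) = 0.01660·(1000/0.291)·0.7563²/(2·9.81) = 1.663 m

h_f ≈ 1.66 m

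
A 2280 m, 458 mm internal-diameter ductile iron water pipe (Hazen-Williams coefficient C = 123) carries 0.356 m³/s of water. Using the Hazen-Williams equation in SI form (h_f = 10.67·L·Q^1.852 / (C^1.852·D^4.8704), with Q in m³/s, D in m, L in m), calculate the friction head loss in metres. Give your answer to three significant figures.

h_f = 10.67·2280·0.356^1.852 / (123^1.852·0.458^4.8704) = 21.71 m

h_f ≈ 21.7 m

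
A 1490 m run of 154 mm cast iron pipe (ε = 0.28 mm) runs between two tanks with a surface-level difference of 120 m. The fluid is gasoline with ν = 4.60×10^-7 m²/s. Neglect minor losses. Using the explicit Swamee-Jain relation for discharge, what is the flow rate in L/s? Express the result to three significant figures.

Q ≈ 60.6 L/s

Swamee-Jain (Type II): Q = -0.965·√(gD⁵h_f/L)·ln[ε/(3.7D) + √(3.17ν²L/(gD³h_f))]
√(gD⁵h_f/L) = √(9.81·0.154⁵·120/1490) = 0.008272
ε/(3.7D) = 4.91×10^-4; √(3.17ν²L/(gD³h_f)) = 1.52×10^-5
Q = -0.965·0.008272·ln(5.066×10^-4) = 0.06057 m³/s
Check: V = 3.25 m/s, Re = 1.09×10^6, f = 0.02309, h_f = 120 m ≈ 120 m ✓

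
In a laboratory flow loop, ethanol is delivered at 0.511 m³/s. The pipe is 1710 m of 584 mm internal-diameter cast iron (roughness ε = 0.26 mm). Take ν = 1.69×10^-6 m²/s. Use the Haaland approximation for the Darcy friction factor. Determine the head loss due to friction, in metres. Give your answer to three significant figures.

V = 4Q/(πD²) = 4·0.511/(π·0.584²) = 1.908 m/s
Re = VD/ν = 1.908·0.584/1.69×10^-6 = 6.59×10^5 → turbulent
ε/D = 0.26/584 = 4.45×10^-4
Haaland: f = 0.01701
h_f = f(L/D)V²/(2g) = 0.01701·(1710/0.584)·1.908²/(2·9.81) = 9.240 m

h_f ≈ 9.24 m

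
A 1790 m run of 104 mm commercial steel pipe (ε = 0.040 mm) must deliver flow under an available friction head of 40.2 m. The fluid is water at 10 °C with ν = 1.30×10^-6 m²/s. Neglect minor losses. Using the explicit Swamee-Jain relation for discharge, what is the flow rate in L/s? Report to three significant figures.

Q ≈ 13.1 L/s

Swamee-Jain (Type II): Q = -0.965·√(gD⁵h_f/L)·ln[ε/(3.7D) + √(3.17ν²L/(gD³h_f))]
√(gD⁵h_f/L) = √(9.81·0.104⁵·40.2/1790) = 0.001637
ε/(3.7D) = 1.04×10^-4; √(3.17ν²L/(gD³h_f)) = 1.47×10^-4
Q = -0.965·0.001637·ln(2.510×10^-4) = 0.01310 m³/s
Check: V = 1.54 m/s, Re = 1.23×10^5, f = 0.01935, h_f = 40.3 m ≈ 40.2 m ✓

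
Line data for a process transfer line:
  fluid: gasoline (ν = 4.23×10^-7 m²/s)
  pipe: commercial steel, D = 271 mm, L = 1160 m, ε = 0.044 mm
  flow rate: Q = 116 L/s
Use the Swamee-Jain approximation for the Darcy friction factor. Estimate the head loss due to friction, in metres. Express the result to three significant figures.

h_f ≈ 12.5 m

V = 4Q/(πD²) = 4·0.116/(π·0.271²) = 2.011 m/s
Re = VD/ν = 2.011·0.271/4.23×10^-7 = 1.29×10^6 → turbulent
ε/D = 0.044/271 = 1.62×10^-4
Swamee-Jain: f = 0.01412
h_f = f(L/D)V²/(2g) = 0.01412·(1160/0.271)·2.011²/(2·9.81) = 12.46 m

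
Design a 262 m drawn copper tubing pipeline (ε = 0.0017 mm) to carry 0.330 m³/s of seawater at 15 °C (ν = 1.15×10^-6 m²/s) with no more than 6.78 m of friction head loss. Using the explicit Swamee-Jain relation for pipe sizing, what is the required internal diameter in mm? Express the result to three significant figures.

D ≈ 335 mm

Swamee-Jain (Type III): D = 0.66·[ε^1.25·(LQ²/(gh_f))^4.75 + ν·Q^9.4·(L/(gh_f))^5.2]^0.04
LQ²/(gh_f) = 0.4290; L/(gh_f) = 3.939
Term 1 = ε^1.25·(…)^4.75 = 1.10×10^-9; Term 2 = ν·Q^9.4·(…)^5.2 = 4.27×10^-8
D = 0.66·(1.10×10^-9 + 4.27×10^-8)^0.04 = 0.3351 m = 335 mm
Check: V = 3.74 m/s, Re = 1.09×10^6, f = 0.01157, h_f = 6.45 m ≈ 6.78 m ✓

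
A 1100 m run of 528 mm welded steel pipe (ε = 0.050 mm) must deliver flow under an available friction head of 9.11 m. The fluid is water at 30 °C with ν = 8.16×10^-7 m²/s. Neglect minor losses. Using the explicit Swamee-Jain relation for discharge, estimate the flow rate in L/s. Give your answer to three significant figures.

Q ≈ 566 L/s

Swamee-Jain (Type II): Q = -0.965·√(gD⁵h_f/L)·ln[ε/(3.7D) + √(3.17ν²L/(gD³h_f))]
√(gD⁵h_f/L) = √(9.81·0.528⁵·9.11/1100) = 0.05774
ε/(3.7D) = 2.56×10^-5; √(3.17ν²L/(gD³h_f)) = 1.33×10^-5
Q = -0.965·0.05774·ln(3.888×10^-5) = 0.5658 m³/s
Check: V = 2.58 m/s, Re = 1.67×10^6, f = 0.01292, h_f = 9.16 m ≈ 9.11 m ✓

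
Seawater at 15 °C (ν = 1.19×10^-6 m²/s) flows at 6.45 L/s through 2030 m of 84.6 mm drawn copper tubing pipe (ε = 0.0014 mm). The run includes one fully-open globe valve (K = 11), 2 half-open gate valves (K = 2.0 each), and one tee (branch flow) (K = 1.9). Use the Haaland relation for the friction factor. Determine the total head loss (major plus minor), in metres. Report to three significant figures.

H_L ≈ 31.2 m

V = 4Q/(πD²) = 1.147 m/s; V²/2g = 0.06711 m
Re = 8.16×10^4, ε/D = 1.65×10^-5 → f = 0.01866 (Haaland)
Major: h_f = f(L/D)·V²/2g = 0.01866·23995·0.06711 = 30.05 m
Minor: ΣK = 16.9; h_m = ΣK·V²/2g = 1.134 m
Total H_L = 30.05 + 1.134 = 31.18 m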